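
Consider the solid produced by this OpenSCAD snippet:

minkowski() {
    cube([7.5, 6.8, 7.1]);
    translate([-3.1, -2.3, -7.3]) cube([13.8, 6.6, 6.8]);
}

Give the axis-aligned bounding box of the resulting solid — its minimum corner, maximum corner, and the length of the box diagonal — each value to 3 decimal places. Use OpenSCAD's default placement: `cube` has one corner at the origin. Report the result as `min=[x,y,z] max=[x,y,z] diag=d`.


min=[-3.100,-2.300,-7.300] max=[18.200,11.100,6.600] diag=28.748

A = translate([-3.1, -2.3, -7.3]) cube([13.8, 6.6, 6.8]) → bbox [-3.1,-2.3,-7.3] .. [10.7,4.3,-0.5]
B = cube([7.5, 6.8, 7.1]) → bbox [0,0,0] .. [7.5,6.8,7.1]
lo = A.lo+B.lo = [-3.1+0, -2.3+0, -7.3+0] = [-3.100,-2.300,-7.300]
hi = A.hi+B.hi = [10.7+7.5, 4.3+6.8, -0.5+7.1] = [18.200,11.100,6.600]
diag = √(21.3²+13.4²+13.9²) = √826.46 = 28.748


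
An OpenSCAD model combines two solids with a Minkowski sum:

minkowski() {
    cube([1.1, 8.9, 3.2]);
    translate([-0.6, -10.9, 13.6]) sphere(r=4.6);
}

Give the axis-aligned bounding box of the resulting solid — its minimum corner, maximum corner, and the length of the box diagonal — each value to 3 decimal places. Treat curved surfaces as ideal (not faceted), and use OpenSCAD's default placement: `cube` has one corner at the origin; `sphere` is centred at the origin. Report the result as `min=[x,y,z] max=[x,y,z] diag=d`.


A = translate([-0.6, -10.9, 13.6]) sphere(r=4.6) → bbox [-5.2,-15.5,9] .. [4,-6.3,18.2]
B = cube([1.1, 8.9, 3.2]) → bbox [0,0,0] .. [1.1,8.9,3.2]
lo = A.lo+B.lo = [-5.2+0, -15.5+0, 9+0] = [-5.200,-15.500,9.000]
hi = A.hi+B.hi = [4+1.1, -6.3+8.9, 18.2+3.2] = [5.100,2.600,21.400]
diag = √(10.3²+18.1²+12.4²) = √587.46 = 24.238

min=[-5.200,-15.500,9.000] max=[5.100,2.600,21.400] diag=24.238


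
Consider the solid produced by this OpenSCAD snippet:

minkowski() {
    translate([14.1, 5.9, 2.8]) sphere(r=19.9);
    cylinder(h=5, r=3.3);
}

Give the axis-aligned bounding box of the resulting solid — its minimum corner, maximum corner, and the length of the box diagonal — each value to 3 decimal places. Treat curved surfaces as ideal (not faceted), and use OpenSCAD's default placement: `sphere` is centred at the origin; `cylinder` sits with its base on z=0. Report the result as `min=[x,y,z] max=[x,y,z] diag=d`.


A = translate([14.1, 5.9, 2.8]) sphere(r=19.9) → bbox [-5.8,-14,-17.1] .. [34,25.8,22.7]
B = cylinder(h=5, r=3.3) → bbox [-3.3,-3.3,0] .. [3.3,3.3,5]
lo = A.lo+B.lo = [-5.8-3.3, -14-3.3, -17.1+0] = [-9.100,-17.300,-17.100]
hi = A.hi+B.hi = [34+3.3, 25.8+3.3, 22.7+5] = [37.300,29.100,27.700]
diag = √(46.4²+46.4²+44.8²) = √6312.96 = 79.454

min=[-9.100,-17.300,-17.100] max=[37.300,29.100,27.700] diag=79.454


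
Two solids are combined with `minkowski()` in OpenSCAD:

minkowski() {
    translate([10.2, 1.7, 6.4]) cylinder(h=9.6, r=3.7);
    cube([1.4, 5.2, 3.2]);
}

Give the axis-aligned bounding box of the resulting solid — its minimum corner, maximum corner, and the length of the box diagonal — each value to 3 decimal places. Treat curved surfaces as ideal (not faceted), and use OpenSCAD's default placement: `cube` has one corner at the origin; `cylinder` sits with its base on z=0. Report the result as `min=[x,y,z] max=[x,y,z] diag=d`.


min=[6.500,-2.000,6.400] max=[15.300,10.600,19.200] diag=20.001

A = translate([10.2, 1.7, 6.4]) cylinder(h=9.6, r=3.7) → bbox [6.5,-2,6.4] .. [13.9,5.4,16]
B = cube([1.4, 5.2, 3.2]) → bbox [0,0,0] .. [1.4,5.2,3.2]
lo = A.lo+B.lo = [6.5+0, -2+0, 6.4+0] = [6.500,-2.000,6.400]
hi = A.hi+B.hi = [13.9+1.4, 5.4+5.2, 16+3.2] = [15.300,10.600,19.200]
diag = √(8.8²+12.6²+12.8²) = √400.04 = 20.001


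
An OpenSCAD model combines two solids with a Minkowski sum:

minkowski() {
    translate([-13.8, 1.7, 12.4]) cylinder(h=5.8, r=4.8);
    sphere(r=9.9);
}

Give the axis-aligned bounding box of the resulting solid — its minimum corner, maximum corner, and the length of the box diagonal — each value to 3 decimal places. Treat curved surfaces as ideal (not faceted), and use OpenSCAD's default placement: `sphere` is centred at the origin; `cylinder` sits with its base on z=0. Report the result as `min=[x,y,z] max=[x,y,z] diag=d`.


min=[-28.500,-13.000,2.500] max=[0.900,16.400,28.100] diag=48.827

A = translate([-13.8, 1.7, 12.4]) cylinder(h=5.8, r=4.8) → bbox [-18.6,-3.1,12.4] .. [-9,6.5,18.2]
B = sphere(r=9.9) → bbox [-9.9,-9.9,-9.9] .. [9.9,9.9,9.9]
lo = A.lo+B.lo = [-18.6-9.9, -3.1-9.9, 12.4-9.9] = [-28.500,-13.000,2.500]
hi = A.hi+B.hi = [-9+9.9, 6.5+9.9, 18.2+9.9] = [0.900,16.400,28.100]
diag = √(29.4²+29.4²+25.6²) = √2384.08 = 48.827


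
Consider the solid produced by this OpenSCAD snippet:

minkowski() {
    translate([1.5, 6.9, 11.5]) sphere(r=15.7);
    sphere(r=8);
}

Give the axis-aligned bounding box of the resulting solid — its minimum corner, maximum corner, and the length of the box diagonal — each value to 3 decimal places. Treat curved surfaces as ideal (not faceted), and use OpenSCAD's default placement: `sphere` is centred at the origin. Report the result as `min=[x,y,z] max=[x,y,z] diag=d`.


A = translate([1.5, 6.9, 11.5]) sphere(r=15.7) → bbox [-14.2,-8.8,-4.2] .. [17.2,22.6,27.2]
B = sphere(r=8) → bbox [-8,-8,-8] .. [8,8,8]
lo = A.lo+B.lo = [-14.2-8, -8.8-8, -4.2-8] = [-22.200,-16.800,-12.200]
hi = A.hi+B.hi = [17.2+8, 22.6+8, 27.2+8] = [25.200,30.600,35.200]
diag = √(47.4²+47.4²+47.4²) = √6740.28 = 82.099

min=[-22.200,-16.800,-12.200] max=[25.200,30.600,35.200] diag=82.099


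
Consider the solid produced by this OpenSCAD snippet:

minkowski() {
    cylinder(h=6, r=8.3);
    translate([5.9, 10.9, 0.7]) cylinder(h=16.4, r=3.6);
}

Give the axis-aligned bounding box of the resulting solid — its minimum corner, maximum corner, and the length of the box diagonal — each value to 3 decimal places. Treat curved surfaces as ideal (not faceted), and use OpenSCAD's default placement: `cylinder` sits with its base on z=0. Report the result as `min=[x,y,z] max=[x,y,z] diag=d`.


min=[-6.000,-1.000,0.700] max=[17.800,22.800,23.100] diag=40.431

A = translate([5.9, 10.9, 0.7]) cylinder(h=16.4, r=3.6) → bbox [2.3,7.3,0.7] .. [9.5,14.5,17.1]
B = cylinder(h=6, r=8.3) → bbox [-8.3,-8.3,0] .. [8.3,8.3,6]
lo = A.lo+B.lo = [2.3-8.3, 7.3-8.3, 0.7+0] = [-6.000,-1.000,0.700]
hi = A.hi+B.hi = [9.5+8.3, 14.5+8.3, 17.1+6] = [17.800,22.800,23.100]
diag = √(23.8²+23.8²+22.4²) = √1634.64 = 40.431


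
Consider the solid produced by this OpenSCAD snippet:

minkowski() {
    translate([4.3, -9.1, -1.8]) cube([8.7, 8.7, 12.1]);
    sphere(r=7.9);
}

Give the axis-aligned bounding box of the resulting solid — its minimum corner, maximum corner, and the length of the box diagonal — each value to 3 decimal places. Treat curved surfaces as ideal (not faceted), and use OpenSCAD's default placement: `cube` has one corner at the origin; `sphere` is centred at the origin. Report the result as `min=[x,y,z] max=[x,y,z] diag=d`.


A = translate([4.3, -9.1, -1.8]) cube([8.7, 8.7, 12.1]) → bbox [4.3,-9.1,-1.8] .. [13,-0.4,10.3]
B = sphere(r=7.9) → bbox [-7.9,-7.9,-7.9] .. [7.9,7.9,7.9]
lo = A.lo+B.lo = [4.3-7.9, -9.1-7.9, -1.8-7.9] = [-3.600,-17.000,-9.700]
hi = A.hi+B.hi = [13+7.9, -0.4+7.9, 10.3+7.9] = [20.900,7.500,18.200]
diag = √(24.5²+24.5²+27.9²) = √1978.91 = 44.485

min=[-3.600,-17.000,-9.700] max=[20.900,7.500,18.200] diag=44.485


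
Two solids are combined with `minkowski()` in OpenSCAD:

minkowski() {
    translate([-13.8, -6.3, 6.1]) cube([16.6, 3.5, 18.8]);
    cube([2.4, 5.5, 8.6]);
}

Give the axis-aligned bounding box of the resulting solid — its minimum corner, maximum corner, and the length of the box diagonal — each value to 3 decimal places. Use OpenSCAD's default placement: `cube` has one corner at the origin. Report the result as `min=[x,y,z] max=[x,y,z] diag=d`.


A = translate([-13.8, -6.3, 6.1]) cube([16.6, 3.5, 18.8]) → bbox [-13.8,-6.3,6.1] .. [2.8,-2.8,24.9]
B = cube([2.4, 5.5, 8.6]) → bbox [0,0,0] .. [2.4,5.5,8.6]
lo = A.lo+B.lo = [-13.8+0, -6.3+0, 6.1+0] = [-13.800,-6.300,6.100]
hi = A.hi+B.hi = [2.8+2.4, -2.8+5.5, 24.9+8.6] = [5.200,2.700,33.500]
diag = √(19²+9²+27.4²) = √1192.76 = 34.536

min=[-13.800,-6.300,6.100] max=[5.200,2.700,33.500] diag=34.536


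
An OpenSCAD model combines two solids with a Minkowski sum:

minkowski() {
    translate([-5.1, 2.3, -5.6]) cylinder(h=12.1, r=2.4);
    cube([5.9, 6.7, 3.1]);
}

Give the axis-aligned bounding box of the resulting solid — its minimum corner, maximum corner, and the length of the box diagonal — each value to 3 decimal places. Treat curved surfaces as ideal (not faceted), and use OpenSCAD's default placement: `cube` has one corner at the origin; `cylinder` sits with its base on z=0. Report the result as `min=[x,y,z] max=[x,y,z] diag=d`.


min=[-7.500,-0.100,-5.600] max=[3.200,11.400,9.600] diag=21.858

A = translate([-5.1, 2.3, -5.6]) cylinder(h=12.1, r=2.4) → bbox [-7.5,-0.1,-5.6] .. [-2.7,4.7,6.5]
B = cube([5.9, 6.7, 3.1]) → bbox [0,0,0] .. [5.9,6.7,3.1]
lo = A.lo+B.lo = [-7.5+0, -0.1+0, -5.6+0] = [-7.500,-0.100,-5.600]
hi = A.hi+B.hi = [-2.7+5.9, 4.7+6.7, 6.5+3.1] = [3.200,11.400,9.600]
diag = √(10.7²+11.5²+15.2²) = √477.78 = 21.858


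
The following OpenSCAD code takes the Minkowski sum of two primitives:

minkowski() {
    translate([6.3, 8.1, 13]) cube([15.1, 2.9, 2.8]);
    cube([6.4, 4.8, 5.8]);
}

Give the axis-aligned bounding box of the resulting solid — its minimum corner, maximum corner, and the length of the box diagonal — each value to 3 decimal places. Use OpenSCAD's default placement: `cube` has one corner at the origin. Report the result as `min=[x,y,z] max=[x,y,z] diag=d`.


A = translate([6.3, 8.1, 13]) cube([15.1, 2.9, 2.8]) → bbox [6.3,8.1,13] .. [21.4,11,15.8]
B = cube([6.4, 4.8, 5.8]) → bbox [0,0,0] .. [6.4,4.8,5.8]
lo = A.lo+B.lo = [6.3+0, 8.1+0, 13+0] = [6.300,8.100,13.000]
hi = A.hi+B.hi = [21.4+6.4, 11+4.8, 15.8+5.8] = [27.800,15.800,21.600]
diag = √(21.5²+7.7²+8.6²) = √595.5 = 24.403

min=[6.300,8.100,13.000] max=[27.800,15.800,21.600] diag=24.403


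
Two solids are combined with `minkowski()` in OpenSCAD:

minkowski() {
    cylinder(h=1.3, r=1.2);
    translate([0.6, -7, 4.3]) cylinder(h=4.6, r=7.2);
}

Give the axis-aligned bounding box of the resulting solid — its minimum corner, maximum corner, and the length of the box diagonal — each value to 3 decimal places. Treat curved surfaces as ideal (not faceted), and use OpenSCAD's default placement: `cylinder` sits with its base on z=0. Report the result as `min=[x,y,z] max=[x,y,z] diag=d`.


min=[-7.800,-15.400,4.300] max=[9.000,1.400,10.200] diag=24.480

A = translate([0.6, -7, 4.3]) cylinder(h=4.6, r=7.2) → bbox [-6.6,-14.2,4.3] .. [7.8,0.2,8.9]
B = cylinder(h=1.3, r=1.2) → bbox [-1.2,-1.2,0] .. [1.2,1.2,1.3]
lo = A.lo+B.lo = [-6.6-1.2, -14.2-1.2, 4.3+0] = [-7.800,-15.400,4.300]
hi = A.hi+B.hi = [7.8+1.2, 0.2+1.2, 8.9+1.3] = [9.000,1.400,10.200]
diag = √(16.8²+16.8²+5.9²) = √599.29 = 24.480


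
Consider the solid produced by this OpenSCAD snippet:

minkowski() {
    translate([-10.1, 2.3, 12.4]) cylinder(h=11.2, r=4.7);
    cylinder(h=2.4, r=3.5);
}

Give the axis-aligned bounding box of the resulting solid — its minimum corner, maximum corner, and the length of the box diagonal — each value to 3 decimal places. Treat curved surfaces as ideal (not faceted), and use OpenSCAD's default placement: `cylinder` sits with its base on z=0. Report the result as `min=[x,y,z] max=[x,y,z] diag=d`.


A = translate([-10.1, 2.3, 12.4]) cylinder(h=11.2, r=4.7) → bbox [-14.8,-2.4,12.4] .. [-5.4,7,23.6]
B = cylinder(h=2.4, r=3.5) → bbox [-3.5,-3.5,0] .. [3.5,3.5,2.4]
lo = A.lo+B.lo = [-14.8-3.5, -2.4-3.5, 12.4+0] = [-18.300,-5.900,12.400]
hi = A.hi+B.hi = [-5.4+3.5, 7+3.5, 23.6+2.4] = [-1.900,10.500,26.000]
diag = √(16.4²+16.4²+13.6²) = √722.88 = 26.886

min=[-18.300,-5.900,12.400] max=[-1.900,10.500,26.000] diag=26.886


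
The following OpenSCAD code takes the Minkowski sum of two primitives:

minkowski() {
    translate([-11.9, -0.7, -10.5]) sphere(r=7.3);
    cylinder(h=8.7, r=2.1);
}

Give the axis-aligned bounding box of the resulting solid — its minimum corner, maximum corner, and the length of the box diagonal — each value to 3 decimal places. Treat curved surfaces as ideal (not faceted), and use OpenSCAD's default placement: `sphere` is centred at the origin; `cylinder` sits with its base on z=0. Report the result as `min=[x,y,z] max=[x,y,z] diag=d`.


min=[-21.300,-10.100,-17.800] max=[-2.500,8.700,5.500] diag=35.352

A = translate([-11.9, -0.7, -10.5]) sphere(r=7.3) → bbox [-19.2,-8,-17.8] .. [-4.6,6.6,-3.2]
B = cylinder(h=8.7, r=2.1) → bbox [-2.1,-2.1,0] .. [2.1,2.1,8.7]
lo = A.lo+B.lo = [-19.2-2.1, -8-2.1, -17.8+0] = [-21.300,-10.100,-17.800]
hi = A.hi+B.hi = [-4.6+2.1, 6.6+2.1, -3.2+8.7] = [-2.500,8.700,5.500]
diag = √(18.8²+18.8²+23.3²) = √1249.77 = 35.352


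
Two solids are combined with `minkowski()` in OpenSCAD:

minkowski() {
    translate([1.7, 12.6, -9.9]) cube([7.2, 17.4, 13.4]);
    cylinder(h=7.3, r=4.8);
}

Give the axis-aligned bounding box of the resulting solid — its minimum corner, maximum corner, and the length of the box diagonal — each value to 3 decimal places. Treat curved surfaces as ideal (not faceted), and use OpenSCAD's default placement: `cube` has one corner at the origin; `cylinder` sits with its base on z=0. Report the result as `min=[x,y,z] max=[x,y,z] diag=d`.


min=[-3.100,7.800,-9.900] max=[13.700,34.800,10.800] diag=37.944

A = translate([1.7, 12.6, -9.9]) cube([7.2, 17.4, 13.4]) → bbox [1.7,12.6,-9.9] .. [8.9,30,3.5]
B = cylinder(h=7.3, r=4.8) → bbox [-4.8,-4.8,0] .. [4.8,4.8,7.3]
lo = A.lo+B.lo = [1.7-4.8, 12.6-4.8, -9.9+0] = [-3.100,7.800,-9.900]
hi = A.hi+B.hi = [8.9+4.8, 30+4.8, 3.5+7.3] = [13.700,34.800,10.800]
diag = √(16.8²+27²+20.7²) = √1439.73 = 37.944


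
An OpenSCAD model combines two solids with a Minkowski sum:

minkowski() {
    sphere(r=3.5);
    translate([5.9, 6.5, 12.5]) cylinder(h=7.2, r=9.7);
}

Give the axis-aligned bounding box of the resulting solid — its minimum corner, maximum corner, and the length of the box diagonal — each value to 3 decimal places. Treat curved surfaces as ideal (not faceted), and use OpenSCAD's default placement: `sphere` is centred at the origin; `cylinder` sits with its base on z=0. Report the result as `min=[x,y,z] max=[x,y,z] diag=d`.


min=[-7.300,-6.700,9.000] max=[19.100,19.700,23.200] diag=39.944

A = translate([5.9, 6.5, 12.5]) cylinder(h=7.2, r=9.7) → bbox [-3.8,-3.2,12.5] .. [15.6,16.2,19.7]
B = sphere(r=3.5) → bbox [-3.5,-3.5,-3.5] .. [3.5,3.5,3.5]
lo = A.lo+B.lo = [-3.8-3.5, -3.2-3.5, 12.5-3.5] = [-7.300,-6.700,9.000]
hi = A.hi+B.hi = [15.6+3.5, 16.2+3.5, 19.7+3.5] = [19.100,19.700,23.200]
diag = √(26.4²+26.4²+14.2²) = √1595.56 = 39.944


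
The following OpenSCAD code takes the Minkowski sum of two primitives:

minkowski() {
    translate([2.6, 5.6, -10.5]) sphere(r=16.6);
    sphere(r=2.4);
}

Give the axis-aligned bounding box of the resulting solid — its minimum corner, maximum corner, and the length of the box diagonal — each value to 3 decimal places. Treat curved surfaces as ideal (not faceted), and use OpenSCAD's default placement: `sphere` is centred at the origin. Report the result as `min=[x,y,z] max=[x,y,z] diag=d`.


min=[-16.400,-13.400,-29.500] max=[21.600,24.600,8.500] diag=65.818

A = translate([2.6, 5.6, -10.5]) sphere(r=16.6) → bbox [-14,-11,-27.1] .. [19.2,22.2,6.1]
B = sphere(r=2.4) → bbox [-2.4,-2.4,-2.4] .. [2.4,2.4,2.4]
lo = A.lo+B.lo = [-14-2.4, -11-2.4, -27.1-2.4] = [-16.400,-13.400,-29.500]
hi = A.hi+B.hi = [19.2+2.4, 22.2+2.4, 6.1+2.4] = [21.600,24.600,8.500]
diag = √(38²+38²+38²) = √4332 = 65.818


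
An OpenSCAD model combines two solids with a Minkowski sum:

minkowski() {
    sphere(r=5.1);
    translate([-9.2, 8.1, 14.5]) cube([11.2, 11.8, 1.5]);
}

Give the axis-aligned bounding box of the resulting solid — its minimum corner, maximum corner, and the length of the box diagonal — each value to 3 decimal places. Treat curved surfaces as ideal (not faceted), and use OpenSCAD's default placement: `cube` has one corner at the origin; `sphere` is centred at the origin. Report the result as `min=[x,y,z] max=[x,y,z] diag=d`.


A = translate([-9.2, 8.1, 14.5]) cube([11.2, 11.8, 1.5]) → bbox [-9.2,8.1,14.5] .. [2,19.9,16]
B = sphere(r=5.1) → bbox [-5.1,-5.1,-5.1] .. [5.1,5.1,5.1]
lo = A.lo+B.lo = [-9.2-5.1, 8.1-5.1, 14.5-5.1] = [-14.300,3.000,9.400]
hi = A.hi+B.hi = [2+5.1, 19.9+5.1, 16+5.1] = [7.100,25.000,21.100]
diag = √(21.4²+22²+11.7²) = √1078.85 = 32.846

min=[-14.300,3.000,9.400] max=[7.100,25.000,21.100] diag=32.846


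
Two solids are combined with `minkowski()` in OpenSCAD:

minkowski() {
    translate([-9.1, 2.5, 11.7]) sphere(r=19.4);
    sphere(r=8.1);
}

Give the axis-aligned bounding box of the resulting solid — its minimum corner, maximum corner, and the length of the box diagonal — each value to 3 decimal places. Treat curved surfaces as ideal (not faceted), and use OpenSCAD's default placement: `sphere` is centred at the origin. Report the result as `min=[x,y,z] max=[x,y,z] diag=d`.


A = translate([-9.1, 2.5, 11.7]) sphere(r=19.4) → bbox [-28.5,-16.9,-7.7] .. [10.3,21.9,31.1]
B = sphere(r=8.1) → bbox [-8.1,-8.1,-8.1] .. [8.1,8.1,8.1]
lo = A.lo+B.lo = [-28.5-8.1, -16.9-8.1, -7.7-8.1] = [-36.600,-25.000,-15.800]
hi = A.hi+B.hi = [10.3+8.1, 21.9+8.1, 31.1+8.1] = [18.400,30.000,39.200]
diag = √(55²+55²+55²) = √9075 = 95.263

min=[-36.600,-25.000,-15.800] max=[18.400,30.000,39.200] diag=95.263


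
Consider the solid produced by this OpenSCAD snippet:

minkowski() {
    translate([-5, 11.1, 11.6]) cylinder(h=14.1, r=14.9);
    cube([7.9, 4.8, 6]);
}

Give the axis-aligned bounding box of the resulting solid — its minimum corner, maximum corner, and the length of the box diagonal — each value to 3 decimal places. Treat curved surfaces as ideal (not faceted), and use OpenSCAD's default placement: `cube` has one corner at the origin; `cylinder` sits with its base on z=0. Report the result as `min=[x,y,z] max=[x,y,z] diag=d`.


min=[-19.900,-3.800,11.600] max=[17.800,30.800,31.700] diag=54.977

A = translate([-5, 11.1, 11.6]) cylinder(h=14.1, r=14.9) → bbox [-19.9,-3.8,11.6] .. [9.9,26,25.7]
B = cube([7.9, 4.8, 6]) → bbox [0,0,0] .. [7.9,4.8,6]
lo = A.lo+B.lo = [-19.9+0, -3.8+0, 11.6+0] = [-19.900,-3.800,11.600]
hi = A.hi+B.hi = [9.9+7.9, 26+4.8, 25.7+6] = [17.800,30.800,31.700]
diag = √(37.7²+34.6²+20.1²) = √3022.46 = 54.977


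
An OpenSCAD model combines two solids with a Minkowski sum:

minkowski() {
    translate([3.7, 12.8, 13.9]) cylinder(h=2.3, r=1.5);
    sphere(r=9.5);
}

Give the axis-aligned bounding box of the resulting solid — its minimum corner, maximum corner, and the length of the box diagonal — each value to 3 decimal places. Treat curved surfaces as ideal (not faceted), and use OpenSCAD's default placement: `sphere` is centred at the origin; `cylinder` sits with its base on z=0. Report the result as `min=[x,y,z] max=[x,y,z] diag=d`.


min=[-7.300,1.800,4.400] max=[14.700,23.800,25.700] diag=37.705

A = translate([3.7, 12.8, 13.9]) cylinder(h=2.3, r=1.5) → bbox [2.2,11.3,13.9] .. [5.2,14.3,16.2]
B = sphere(r=9.5) → bbox [-9.5,-9.5,-9.5] .. [9.5,9.5,9.5]
lo = A.lo+B.lo = [2.2-9.5, 11.3-9.5, 13.9-9.5] = [-7.300,1.800,4.400]
hi = A.hi+B.hi = [5.2+9.5, 14.3+9.5, 16.2+9.5] = [14.700,23.800,25.700]
diag = √(22²+22²+21.3²) = √1421.69 = 37.705


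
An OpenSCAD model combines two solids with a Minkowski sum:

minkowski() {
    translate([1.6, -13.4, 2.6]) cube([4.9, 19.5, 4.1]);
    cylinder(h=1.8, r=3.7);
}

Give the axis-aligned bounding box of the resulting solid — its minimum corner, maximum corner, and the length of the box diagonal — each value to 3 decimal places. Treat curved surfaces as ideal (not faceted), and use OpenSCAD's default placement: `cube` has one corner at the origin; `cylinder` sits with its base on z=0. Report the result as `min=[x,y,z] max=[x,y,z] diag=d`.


A = translate([1.6, -13.4, 2.6]) cube([4.9, 19.5, 4.1]) → bbox [1.6,-13.4,2.6] .. [6.5,6.1,6.7]
B = cylinder(h=1.8, r=3.7) → bbox [-3.7,-3.7,0] .. [3.7,3.7,1.8]
lo = A.lo+B.lo = [1.6-3.7, -13.4-3.7, 2.6+0] = [-2.100,-17.100,2.600]
hi = A.hi+B.hi = [6.5+3.7, 6.1+3.7, 6.7+1.8] = [10.200,9.800,8.500]
diag = √(12.3²+26.9²+5.9²) = √909.71 = 30.161

min=[-2.100,-17.100,2.600] max=[10.200,9.800,8.500] diag=30.161


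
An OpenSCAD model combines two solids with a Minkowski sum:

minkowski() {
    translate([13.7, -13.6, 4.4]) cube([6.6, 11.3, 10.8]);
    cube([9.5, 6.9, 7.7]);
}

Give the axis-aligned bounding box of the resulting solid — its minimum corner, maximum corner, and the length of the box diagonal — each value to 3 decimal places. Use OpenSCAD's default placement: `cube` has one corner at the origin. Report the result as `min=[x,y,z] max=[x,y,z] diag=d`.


A = translate([13.7, -13.6, 4.4]) cube([6.6, 11.3, 10.8]) → bbox [13.7,-13.6,4.4] .. [20.3,-2.3,15.2]
B = cube([9.5, 6.9, 7.7]) → bbox [0,0,0] .. [9.5,6.9,7.7]
lo = A.lo+B.lo = [13.7+0, -13.6+0, 4.4+0] = [13.700,-13.600,4.400]
hi = A.hi+B.hi = [20.3+9.5, -2.3+6.9, 15.2+7.7] = [29.800,4.600,22.900]
diag = √(16.1²+18.2²+18.5²) = √932.7 = 30.540

min=[13.700,-13.600,4.400] max=[29.800,4.600,22.900] diag=30.540


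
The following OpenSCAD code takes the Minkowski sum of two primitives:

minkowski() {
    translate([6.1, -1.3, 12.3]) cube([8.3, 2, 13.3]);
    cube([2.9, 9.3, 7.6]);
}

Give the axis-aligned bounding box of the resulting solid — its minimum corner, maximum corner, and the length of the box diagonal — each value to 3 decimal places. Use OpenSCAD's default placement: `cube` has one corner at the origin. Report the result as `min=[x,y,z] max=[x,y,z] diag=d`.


A = translate([6.1, -1.3, 12.3]) cube([8.3, 2, 13.3]) → bbox [6.1,-1.3,12.3] .. [14.4,0.7,25.6]
B = cube([2.9, 9.3, 7.6]) → bbox [0,0,0] .. [2.9,9.3,7.6]
lo = A.lo+B.lo = [6.1+0, -1.3+0, 12.3+0] = [6.100,-1.300,12.300]
hi = A.hi+B.hi = [14.4+2.9, 0.7+9.3, 25.6+7.6] = [17.300,10.000,33.200]
diag = √(11.2²+11.3²+20.9²) = √689.94 = 26.267

min=[6.100,-1.300,12.300] max=[17.300,10.000,33.200] diag=26.267


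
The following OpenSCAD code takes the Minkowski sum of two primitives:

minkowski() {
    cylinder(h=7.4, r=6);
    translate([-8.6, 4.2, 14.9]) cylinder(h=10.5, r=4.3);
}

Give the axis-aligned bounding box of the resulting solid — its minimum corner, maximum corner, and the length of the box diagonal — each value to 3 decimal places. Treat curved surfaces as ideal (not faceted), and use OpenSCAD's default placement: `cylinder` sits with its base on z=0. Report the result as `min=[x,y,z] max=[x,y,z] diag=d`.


min=[-18.900,-6.100,14.900] max=[1.700,14.500,32.800] diag=34.193

A = translate([-8.6, 4.2, 14.9]) cylinder(h=10.5, r=4.3) → bbox [-12.9,-0.1,14.9] .. [-4.3,8.5,25.4]
B = cylinder(h=7.4, r=6) → bbox [-6,-6,0] .. [6,6,7.4]
lo = A.lo+B.lo = [-12.9-6, -0.1-6, 14.9+0] = [-18.900,-6.100,14.900]
hi = A.hi+B.hi = [-4.3+6, 8.5+6, 25.4+7.4] = [1.700,14.500,32.800]
diag = √(20.6²+20.6²+17.9²) = √1169.13 = 34.193


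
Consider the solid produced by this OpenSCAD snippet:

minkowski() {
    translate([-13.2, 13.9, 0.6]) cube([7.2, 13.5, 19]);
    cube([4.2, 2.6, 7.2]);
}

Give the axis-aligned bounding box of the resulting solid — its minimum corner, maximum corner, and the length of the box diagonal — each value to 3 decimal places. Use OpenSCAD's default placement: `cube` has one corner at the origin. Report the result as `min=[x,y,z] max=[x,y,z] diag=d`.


A = translate([-13.2, 13.9, 0.6]) cube([7.2, 13.5, 19]) → bbox [-13.2,13.9,0.6] .. [-6,27.4,19.6]
B = cube([4.2, 2.6, 7.2]) → bbox [0,0,0] .. [4.2,2.6,7.2]
lo = A.lo+B.lo = [-13.2+0, 13.9+0, 0.6+0] = [-13.200,13.900,0.600]
hi = A.hi+B.hi = [-6+4.2, 27.4+2.6, 19.6+7.2] = [-1.800,30.000,26.800]
diag = √(11.4²+16.1²+26.2²) = √1075.61 = 32.796

min=[-13.200,13.900,0.600] max=[-1.800,30.000,26.800] diag=32.796


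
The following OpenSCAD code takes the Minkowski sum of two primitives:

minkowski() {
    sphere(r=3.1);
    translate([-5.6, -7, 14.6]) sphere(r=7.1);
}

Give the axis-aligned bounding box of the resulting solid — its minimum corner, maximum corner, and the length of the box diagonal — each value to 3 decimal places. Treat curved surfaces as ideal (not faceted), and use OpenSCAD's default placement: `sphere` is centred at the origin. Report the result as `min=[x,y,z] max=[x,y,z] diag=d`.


min=[-15.800,-17.200,4.400] max=[4.600,3.200,24.800] diag=35.334

A = translate([-5.6, -7, 14.6]) sphere(r=7.1) → bbox [-12.7,-14.1,7.5] .. [1.5,0.1,21.7]
B = sphere(r=3.1) → bbox [-3.1,-3.1,-3.1] .. [3.1,3.1,3.1]
lo = A.lo+B.lo = [-12.7-3.1, -14.1-3.1, 7.5-3.1] = [-15.800,-17.200,4.400]
hi = A.hi+B.hi = [1.5+3.1, 0.1+3.1, 21.7+3.1] = [4.600,3.200,24.800]
diag = √(20.4²+20.4²+20.4²) = √1248.48 = 35.334


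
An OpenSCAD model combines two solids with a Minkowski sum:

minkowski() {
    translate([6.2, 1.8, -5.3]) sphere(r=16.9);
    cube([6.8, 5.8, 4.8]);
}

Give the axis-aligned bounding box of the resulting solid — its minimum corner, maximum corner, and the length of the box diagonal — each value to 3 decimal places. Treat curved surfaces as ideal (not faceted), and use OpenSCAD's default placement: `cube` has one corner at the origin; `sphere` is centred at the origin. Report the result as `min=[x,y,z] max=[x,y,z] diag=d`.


min=[-10.700,-15.100,-22.200] max=[29.900,24.500,16.400] diag=68.604

A = translate([6.2, 1.8, -5.3]) sphere(r=16.9) → bbox [-10.7,-15.1,-22.2] .. [23.1,18.7,11.6]
B = cube([6.8, 5.8, 4.8]) → bbox [0,0,0] .. [6.8,5.8,4.8]
lo = A.lo+B.lo = [-10.7+0, -15.1+0, -22.2+0] = [-10.700,-15.100,-22.200]
hi = A.hi+B.hi = [23.1+6.8, 18.7+5.8, 11.6+4.8] = [29.900,24.500,16.400]
diag = √(40.6²+39.6²+38.6²) = √4706.48 = 68.604


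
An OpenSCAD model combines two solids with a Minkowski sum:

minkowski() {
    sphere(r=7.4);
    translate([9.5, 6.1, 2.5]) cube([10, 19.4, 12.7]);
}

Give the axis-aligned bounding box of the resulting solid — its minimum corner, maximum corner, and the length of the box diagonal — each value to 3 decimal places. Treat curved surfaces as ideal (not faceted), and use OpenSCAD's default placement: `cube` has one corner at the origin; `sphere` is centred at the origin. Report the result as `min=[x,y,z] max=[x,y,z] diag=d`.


A = translate([9.5, 6.1, 2.5]) cube([10, 19.4, 12.7]) → bbox [9.5,6.1,2.5] .. [19.5,25.5,15.2]
B = sphere(r=7.4) → bbox [-7.4,-7.4,-7.4] .. [7.4,7.4,7.4]
lo = A.lo+B.lo = [9.5-7.4, 6.1-7.4, 2.5-7.4] = [2.100,-1.300,-4.900]
hi = A.hi+B.hi = [19.5+7.4, 25.5+7.4, 15.2+7.4] = [26.900,32.900,22.600]
diag = √(24.8²+34.2²+27.5²) = √2540.93 = 50.408

min=[2.100,-1.300,-4.900] max=[26.900,32.900,22.600] diag=50.408


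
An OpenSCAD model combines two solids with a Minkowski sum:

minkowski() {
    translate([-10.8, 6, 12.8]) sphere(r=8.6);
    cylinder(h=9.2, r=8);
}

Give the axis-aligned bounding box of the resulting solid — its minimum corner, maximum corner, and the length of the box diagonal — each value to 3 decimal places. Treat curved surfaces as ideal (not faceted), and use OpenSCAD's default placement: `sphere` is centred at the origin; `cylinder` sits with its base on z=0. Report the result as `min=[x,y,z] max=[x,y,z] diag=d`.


A = translate([-10.8, 6, 12.8]) sphere(r=8.6) → bbox [-19.4,-2.6,4.2] .. [-2.2,14.6,21.4]
B = cylinder(h=9.2, r=8) → bbox [-8,-8,0] .. [8,8,9.2]
lo = A.lo+B.lo = [-19.4-8, -2.6-8, 4.2+0] = [-27.400,-10.600,4.200]
hi = A.hi+B.hi = [-2.2+8, 14.6+8, 21.4+9.2] = [5.800,22.600,30.600]
diag = √(33.2²+33.2²+26.4²) = √2901.44 = 53.865

min=[-27.400,-10.600,4.200] max=[5.800,22.600,30.600] diag=53.865


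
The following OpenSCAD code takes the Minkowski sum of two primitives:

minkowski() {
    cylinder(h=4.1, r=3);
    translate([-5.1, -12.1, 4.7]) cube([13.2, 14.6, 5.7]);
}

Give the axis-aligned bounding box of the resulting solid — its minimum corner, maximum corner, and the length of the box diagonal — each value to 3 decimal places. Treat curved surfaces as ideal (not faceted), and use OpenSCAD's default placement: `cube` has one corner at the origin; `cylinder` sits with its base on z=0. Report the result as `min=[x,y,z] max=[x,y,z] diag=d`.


A = translate([-5.1, -12.1, 4.7]) cube([13.2, 14.6, 5.7]) → bbox [-5.1,-12.1,4.7] .. [8.1,2.5,10.4]
B = cylinder(h=4.1, r=3) → bbox [-3,-3,0] .. [3,3,4.1]
lo = A.lo+B.lo = [-5.1-3, -12.1-3, 4.7+0] = [-8.100,-15.100,4.700]
hi = A.hi+B.hi = [8.1+3, 2.5+3, 10.4+4.1] = [11.100,5.500,14.500]
diag = √(19.2²+20.6²+9.8²) = √889.04 = 29.817

min=[-8.100,-15.100,4.700] max=[11.100,5.500,14.500] diag=29.817


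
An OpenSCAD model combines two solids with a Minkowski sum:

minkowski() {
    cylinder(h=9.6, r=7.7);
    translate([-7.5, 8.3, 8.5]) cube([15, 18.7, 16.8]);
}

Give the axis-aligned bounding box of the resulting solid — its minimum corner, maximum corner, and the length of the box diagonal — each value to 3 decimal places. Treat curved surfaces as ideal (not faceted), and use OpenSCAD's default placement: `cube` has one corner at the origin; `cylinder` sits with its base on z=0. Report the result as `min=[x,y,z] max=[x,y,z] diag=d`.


A = translate([-7.5, 8.3, 8.5]) cube([15, 18.7, 16.8]) → bbox [-7.5,8.3,8.5] .. [7.5,27,25.3]
B = cylinder(h=9.6, r=7.7) → bbox [-7.7,-7.7,0] .. [7.7,7.7,9.6]
lo = A.lo+B.lo = [-7.5-7.7, 8.3-7.7, 8.5+0] = [-15.200,0.600,8.500]
hi = A.hi+B.hi = [7.5+7.7, 27+7.7, 25.3+9.6] = [15.200,34.700,34.900]
diag = √(30.4²+34.1²+26.4²) = √2783.93 = 52.763

min=[-15.200,0.600,8.500] max=[15.200,34.700,34.900] diag=52.763


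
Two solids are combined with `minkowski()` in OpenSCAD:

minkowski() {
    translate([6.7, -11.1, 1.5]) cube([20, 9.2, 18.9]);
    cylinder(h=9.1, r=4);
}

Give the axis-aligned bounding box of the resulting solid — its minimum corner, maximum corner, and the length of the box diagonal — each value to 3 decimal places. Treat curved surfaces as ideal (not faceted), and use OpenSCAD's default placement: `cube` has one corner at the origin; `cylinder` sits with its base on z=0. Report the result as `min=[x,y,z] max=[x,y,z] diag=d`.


A = translate([6.7, -11.1, 1.5]) cube([20, 9.2, 18.9]) → bbox [6.7,-11.1,1.5] .. [26.7,-1.9,20.4]
B = cylinder(h=9.1, r=4) → bbox [-4,-4,0] .. [4,4,9.1]
lo = A.lo+B.lo = [6.7-4, -11.1-4, 1.5+0] = [2.700,-15.100,1.500]
hi = A.hi+B.hi = [26.7+4, -1.9+4, 20.4+9.1] = [30.700,2.100,29.500]
diag = √(28²+17.2²+28²) = √1863.84 = 43.172

min=[2.700,-15.100,1.500] max=[30.700,2.100,29.500] diag=43.172


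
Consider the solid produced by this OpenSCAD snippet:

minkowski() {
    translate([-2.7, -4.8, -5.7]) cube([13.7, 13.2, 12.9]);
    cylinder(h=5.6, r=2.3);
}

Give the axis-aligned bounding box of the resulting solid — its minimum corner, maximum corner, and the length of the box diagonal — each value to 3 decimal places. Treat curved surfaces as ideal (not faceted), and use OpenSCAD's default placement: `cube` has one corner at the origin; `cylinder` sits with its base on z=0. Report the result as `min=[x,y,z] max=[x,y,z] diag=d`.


A = translate([-2.7, -4.8, -5.7]) cube([13.7, 13.2, 12.9]) → bbox [-2.7,-4.8,-5.7] .. [11,8.4,7.2]
B = cylinder(h=5.6, r=2.3) → bbox [-2.3,-2.3,0] .. [2.3,2.3,5.6]
lo = A.lo+B.lo = [-2.7-2.3, -4.8-2.3, -5.7+0] = [-5.000,-7.100,-5.700]
hi = A.hi+B.hi = [11+2.3, 8.4+2.3, 7.2+5.6] = [13.300,10.700,12.800]
diag = √(18.3²+17.8²+18.5²) = √993.98 = 31.527

min=[-5.000,-7.100,-5.700] max=[13.300,10.700,12.800] diag=31.527


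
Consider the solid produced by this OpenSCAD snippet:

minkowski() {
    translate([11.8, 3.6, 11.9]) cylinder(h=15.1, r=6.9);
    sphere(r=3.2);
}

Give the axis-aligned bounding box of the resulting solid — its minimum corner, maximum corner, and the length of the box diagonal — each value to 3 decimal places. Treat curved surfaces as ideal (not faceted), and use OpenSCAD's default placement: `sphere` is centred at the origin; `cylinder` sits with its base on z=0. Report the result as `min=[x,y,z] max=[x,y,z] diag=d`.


min=[1.700,-6.500,8.700] max=[21.900,13.700,30.200] diag=35.754

A = translate([11.8, 3.6, 11.9]) cylinder(h=15.1, r=6.9) → bbox [4.9,-3.3,11.9] .. [18.7,10.5,27]
B = sphere(r=3.2) → bbox [-3.2,-3.2,-3.2] .. [3.2,3.2,3.2]
lo = A.lo+B.lo = [4.9-3.2, -3.3-3.2, 11.9-3.2] = [1.700,-6.500,8.700]
hi = A.hi+B.hi = [18.7+3.2, 10.5+3.2, 27+3.2] = [21.900,13.700,30.200]
diag = √(20.2²+20.2²+21.5²) = √1278.33 = 35.754


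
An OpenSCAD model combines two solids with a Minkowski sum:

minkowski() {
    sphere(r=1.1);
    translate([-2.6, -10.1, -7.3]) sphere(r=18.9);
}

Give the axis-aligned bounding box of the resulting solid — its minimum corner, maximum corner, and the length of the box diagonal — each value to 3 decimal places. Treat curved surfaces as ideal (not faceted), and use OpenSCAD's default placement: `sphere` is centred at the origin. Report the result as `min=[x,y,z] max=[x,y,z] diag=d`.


A = translate([-2.6, -10.1, -7.3]) sphere(r=18.9) → bbox [-21.5,-29,-26.2] .. [16.3,8.8,11.6]
B = sphere(r=1.1) → bbox [-1.1,-1.1,-1.1] .. [1.1,1.1,1.1]
lo = A.lo+B.lo = [-21.5-1.1, -29-1.1, -26.2-1.1] = [-22.600,-30.100,-27.300]
hi = A.hi+B.hi = [16.3+1.1, 8.8+1.1, 11.6+1.1] = [17.400,9.900,12.700]
diag = √(40²+40²+40²) = √4800 = 69.282

min=[-22.600,-30.100,-27.300] max=[17.400,9.900,12.700] diag=69.282


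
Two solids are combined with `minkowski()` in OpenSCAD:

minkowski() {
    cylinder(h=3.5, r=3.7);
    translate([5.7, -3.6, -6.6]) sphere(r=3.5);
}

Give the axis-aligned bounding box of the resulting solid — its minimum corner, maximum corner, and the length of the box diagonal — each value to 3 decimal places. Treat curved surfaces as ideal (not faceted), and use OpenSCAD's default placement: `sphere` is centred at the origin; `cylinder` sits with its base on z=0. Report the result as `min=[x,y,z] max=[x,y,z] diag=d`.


A = translate([5.7, -3.6, -6.6]) sphere(r=3.5) → bbox [2.2,-7.1,-10.1] .. [9.2,-0.1,-3.1]
B = cylinder(h=3.5, r=3.7) → bbox [-3.7,-3.7,0] .. [3.7,3.7,3.5]
lo = A.lo+B.lo = [2.2-3.7, -7.1-3.7, -10.1+0] = [-1.500,-10.800,-10.100]
hi = A.hi+B.hi = [9.2+3.7, -0.1+3.7, -3.1+3.5] = [12.900,3.600,0.400]
diag = √(14.4²+14.4²+10.5²) = √524.97 = 22.912

min=[-1.500,-10.800,-10.100] max=[12.900,3.600,0.400] diag=22.912


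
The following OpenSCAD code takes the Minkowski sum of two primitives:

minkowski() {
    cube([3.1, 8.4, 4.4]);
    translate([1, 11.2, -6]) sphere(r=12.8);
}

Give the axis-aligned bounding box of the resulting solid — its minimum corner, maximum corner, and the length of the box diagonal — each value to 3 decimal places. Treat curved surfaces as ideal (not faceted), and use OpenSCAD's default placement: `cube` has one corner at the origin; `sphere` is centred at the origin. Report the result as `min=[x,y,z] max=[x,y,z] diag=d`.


min=[-11.800,-1.600,-18.800] max=[16.900,32.400,11.200] diag=53.663

A = translate([1, 11.2, -6]) sphere(r=12.8) → bbox [-11.8,-1.6,-18.8] .. [13.8,24,6.8]
B = cube([3.1, 8.4, 4.4]) → bbox [0,0,0] .. [3.1,8.4,4.4]
lo = A.lo+B.lo = [-11.8+0, -1.6+0, -18.8+0] = [-11.800,-1.600,-18.800]
hi = A.hi+B.hi = [13.8+3.1, 24+8.4, 6.8+4.4] = [16.900,32.400,11.200]
diag = √(28.7²+34²+30²) = √2879.69 = 53.663


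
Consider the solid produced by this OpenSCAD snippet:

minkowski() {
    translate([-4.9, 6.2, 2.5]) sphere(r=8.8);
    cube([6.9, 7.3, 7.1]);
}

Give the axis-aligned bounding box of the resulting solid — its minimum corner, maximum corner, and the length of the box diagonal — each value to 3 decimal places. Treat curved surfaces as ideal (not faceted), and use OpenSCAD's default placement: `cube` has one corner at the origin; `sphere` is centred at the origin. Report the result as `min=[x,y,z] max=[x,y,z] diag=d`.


min=[-13.700,-2.600,-6.300] max=[10.800,22.300,18.400] diag=42.783

A = translate([-4.9, 6.2, 2.5]) sphere(r=8.8) → bbox [-13.7,-2.6,-6.3] .. [3.9,15,11.3]
B = cube([6.9, 7.3, 7.1]) → bbox [0,0,0] .. [6.9,7.3,7.1]
lo = A.lo+B.lo = [-13.7+0, -2.6+0, -6.3+0] = [-13.700,-2.600,-6.300]
hi = A.hi+B.hi = [3.9+6.9, 15+7.3, 11.3+7.1] = [10.800,22.300,18.400]
diag = √(24.5²+24.9²+24.7²) = √1830.35 = 42.783


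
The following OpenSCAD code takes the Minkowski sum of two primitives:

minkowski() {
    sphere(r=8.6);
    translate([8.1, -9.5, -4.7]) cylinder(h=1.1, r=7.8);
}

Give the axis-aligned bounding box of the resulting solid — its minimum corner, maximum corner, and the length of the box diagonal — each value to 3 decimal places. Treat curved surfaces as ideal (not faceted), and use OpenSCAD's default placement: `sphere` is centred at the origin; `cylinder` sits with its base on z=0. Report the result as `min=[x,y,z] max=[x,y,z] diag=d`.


A = translate([8.1, -9.5, -4.7]) cylinder(h=1.1, r=7.8) → bbox [0.3,-17.3,-4.7] .. [15.9,-1.7,-3.6]
B = sphere(r=8.6) → bbox [-8.6,-8.6,-8.6] .. [8.6,8.6,8.6]
lo = A.lo+B.lo = [0.3-8.6, -17.3-8.6, -4.7-8.6] = [-8.300,-25.900,-13.300]
hi = A.hi+B.hi = [15.9+8.6, -1.7+8.6, -3.6+8.6] = [24.500,6.900,5.000]
diag = √(32.8²+32.8²+18.3²) = √2486.57 = 49.866

min=[-8.300,-25.900,-13.300] max=[24.500,6.900,5.000] diag=49.866


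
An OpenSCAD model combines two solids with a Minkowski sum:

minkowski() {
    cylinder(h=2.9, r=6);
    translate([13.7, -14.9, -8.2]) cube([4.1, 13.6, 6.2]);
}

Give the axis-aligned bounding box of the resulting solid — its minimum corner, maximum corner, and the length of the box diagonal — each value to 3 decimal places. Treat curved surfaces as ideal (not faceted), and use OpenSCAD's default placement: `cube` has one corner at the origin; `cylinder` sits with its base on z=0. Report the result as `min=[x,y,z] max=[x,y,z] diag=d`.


A = translate([13.7, -14.9, -8.2]) cube([4.1, 13.6, 6.2]) → bbox [13.7,-14.9,-8.2] .. [17.8,-1.3,-2]
B = cylinder(h=2.9, r=6) → bbox [-6,-6,0] .. [6,6,2.9]
lo = A.lo+B.lo = [13.7-6, -14.9-6, -8.2+0] = [7.700,-20.900,-8.200]
hi = A.hi+B.hi = [17.8+6, -1.3+6, -2+2.9] = [23.800,4.700,0.900]
diag = √(16.1²+25.6²+9.1²) = √997.38 = 31.581

min=[7.700,-20.900,-8.200] max=[23.800,4.700,0.900] diag=31.581


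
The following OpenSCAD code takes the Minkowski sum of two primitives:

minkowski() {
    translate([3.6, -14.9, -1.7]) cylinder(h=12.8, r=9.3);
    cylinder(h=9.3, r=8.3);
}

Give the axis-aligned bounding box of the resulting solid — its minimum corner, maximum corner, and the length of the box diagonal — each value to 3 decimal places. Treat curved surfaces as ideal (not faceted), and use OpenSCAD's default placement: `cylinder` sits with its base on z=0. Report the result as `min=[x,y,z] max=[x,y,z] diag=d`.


A = translate([3.6, -14.9, -1.7]) cylinder(h=12.8, r=9.3) → bbox [-5.7,-24.2,-1.7] .. [12.9,-5.6,11.1]
B = cylinder(h=9.3, r=8.3) → bbox [-8.3,-8.3,0] .. [8.3,8.3,9.3]
lo = A.lo+B.lo = [-5.7-8.3, -24.2-8.3, -1.7+0] = [-14.000,-32.500,-1.700]
hi = A.hi+B.hi = [12.9+8.3, -5.6+8.3, 11.1+9.3] = [21.200,2.700,20.400]
diag = √(35.2²+35.2²+22.1²) = √2966.49 = 54.465

min=[-14.000,-32.500,-1.700] max=[21.200,2.700,20.400] diag=54.465


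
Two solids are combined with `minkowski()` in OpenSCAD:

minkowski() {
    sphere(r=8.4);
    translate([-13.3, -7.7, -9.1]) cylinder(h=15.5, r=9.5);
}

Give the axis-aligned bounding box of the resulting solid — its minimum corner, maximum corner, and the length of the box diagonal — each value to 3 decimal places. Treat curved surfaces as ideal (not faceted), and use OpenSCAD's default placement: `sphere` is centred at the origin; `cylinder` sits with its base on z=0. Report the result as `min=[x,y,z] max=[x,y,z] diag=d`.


min=[-31.200,-25.600,-17.500] max=[4.600,10.200,14.800] diag=60.055

A = translate([-13.3, -7.7, -9.1]) cylinder(h=15.5, r=9.5) → bbox [-22.8,-17.2,-9.1] .. [-3.8,1.8,6.4]
B = sphere(r=8.4) → bbox [-8.4,-8.4,-8.4] .. [8.4,8.4,8.4]
lo = A.lo+B.lo = [-22.8-8.4, -17.2-8.4, -9.1-8.4] = [-31.200,-25.600,-17.500]
hi = A.hi+B.hi = [-3.8+8.4, 1.8+8.4, 6.4+8.4] = [4.600,10.200,14.800]
diag = √(35.8²+35.8²+32.3²) = √3606.57 = 60.055
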